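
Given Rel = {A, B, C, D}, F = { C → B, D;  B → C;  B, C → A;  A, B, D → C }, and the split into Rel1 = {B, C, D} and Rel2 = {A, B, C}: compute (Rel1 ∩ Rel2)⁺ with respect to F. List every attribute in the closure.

Rel1 ∩ Rel2 = {B, C}.
C → B, D applies, adding D
B, C → A applies, adding A
Closure: {A, B, C, D}.

A, B, C, D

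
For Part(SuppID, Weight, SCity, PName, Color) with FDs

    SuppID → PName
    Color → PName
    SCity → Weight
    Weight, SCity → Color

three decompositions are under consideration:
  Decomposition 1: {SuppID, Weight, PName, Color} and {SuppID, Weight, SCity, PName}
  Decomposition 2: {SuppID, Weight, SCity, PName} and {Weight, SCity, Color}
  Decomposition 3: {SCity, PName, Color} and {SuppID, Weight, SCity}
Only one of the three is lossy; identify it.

Decomposition 1: common = {SuppID, Weight, PName}, closure = {SuppID, Weight, PName} → lossy.
Decomposition 2: common = {Weight, SCity}, closure = {Weight, SCity, PName, Color} → lossless.
Decomposition 3: common = {SCity}, closure = {Weight, SCity, PName, Color} → lossless.

Decomposition 1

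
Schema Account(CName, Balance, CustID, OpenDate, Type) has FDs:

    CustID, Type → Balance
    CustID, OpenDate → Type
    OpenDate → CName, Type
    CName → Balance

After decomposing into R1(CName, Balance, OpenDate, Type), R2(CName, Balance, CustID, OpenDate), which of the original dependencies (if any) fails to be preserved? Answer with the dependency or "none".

Check CustID, Type → Balance: no single fragment contains all of {Balance, CustID, Type}, and the restricted closure of {CustID, Type} across the fragments never reaches {Balance}.
CustID, OpenDate → Type is preserved.
OpenDate → CName, Type is preserved.
CName → Balance is preserved.

CustID, Type → Balance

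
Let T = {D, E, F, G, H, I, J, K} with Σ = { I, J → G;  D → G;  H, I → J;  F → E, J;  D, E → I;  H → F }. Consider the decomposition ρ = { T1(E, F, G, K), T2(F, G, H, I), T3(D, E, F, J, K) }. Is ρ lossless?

Chase test. Columns are D, E, F, G, H, I, J, K; row i has aⱼ where attribute j ∈ Ti, else bᵢⱼ.
Initial tableau (one row per fragment):
  row 1: b11 a2 a3 a4 b15 b16 b17 a8
  row 2: b21 b22 a3 a4 a5 a6 b27 b28
  row 3: a1 a2 a3 b34 b35 b36 a7 a8
Rows 1 and 2 agree on F; apply F→E, J and equate their E, J entries.
Rows 1 and 3 agree on F; apply F→E, J and equate their E, J entries.
No row becomes fully distinguished — the join is lossy.

No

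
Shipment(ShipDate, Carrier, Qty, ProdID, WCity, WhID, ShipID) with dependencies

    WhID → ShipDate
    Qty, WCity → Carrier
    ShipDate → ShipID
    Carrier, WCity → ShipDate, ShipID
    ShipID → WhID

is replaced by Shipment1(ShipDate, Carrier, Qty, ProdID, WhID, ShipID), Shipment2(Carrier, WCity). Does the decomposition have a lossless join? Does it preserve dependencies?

lossy and not dependency-preserving

Lossless test: (Carrier)⁺ = {Carrier}, which is a superkey of neither fragment — lossy.
Dependency preservation: the restricted closure of {Qty, WCity} across the fragments never reaches {Carrier}, so Qty, WCity → Carrier cannot be enforced without a join — not preserved.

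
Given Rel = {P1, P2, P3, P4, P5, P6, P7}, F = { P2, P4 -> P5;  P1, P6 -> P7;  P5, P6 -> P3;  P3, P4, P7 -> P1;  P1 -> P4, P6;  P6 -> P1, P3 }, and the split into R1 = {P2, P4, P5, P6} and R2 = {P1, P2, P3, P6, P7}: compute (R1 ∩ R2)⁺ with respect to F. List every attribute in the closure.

R1 ∩ R2 = {P2, P6}.
P6 → P1, P3 applies, adding P1, P3
P1, P6 → P7 applies, adding P7
P1 → P4, P6 applies, adding P4
P2, P4 → P5 applies, adding P5
Closure: {P1, P2, P3, P4, P5, P6, P7}.

P1, P2, P3, P4, P5, P6, P7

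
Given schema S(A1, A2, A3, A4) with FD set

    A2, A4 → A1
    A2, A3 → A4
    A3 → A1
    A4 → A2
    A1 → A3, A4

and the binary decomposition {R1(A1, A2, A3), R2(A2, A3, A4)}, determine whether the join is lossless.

Common attributes: R1 ∩ R2 = {A2, A3}.
Closure of {A2, A3}: A2, A3 → A4 applies, adding A4; A3 → A1 applies, adding A1. So (A2, A3)⁺ = {A1, A2, A3, A4}.
This closure contains every attribute of R1, so R1 ∩ R2 → R1. The join is lossless.

Yes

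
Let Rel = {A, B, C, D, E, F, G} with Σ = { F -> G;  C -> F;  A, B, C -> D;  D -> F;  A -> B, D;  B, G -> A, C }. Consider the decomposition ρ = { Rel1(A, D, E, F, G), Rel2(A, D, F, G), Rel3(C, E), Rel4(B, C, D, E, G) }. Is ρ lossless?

Chase test. Columns are A, B, C, D, E, F, G; row i has aⱼ where attribute j ∈ Reli, else bᵢⱼ.
Initial tableau (one row per fragment):
  row 1: a1 b12 b13 a4 a5 a6 a7
  row 2: a1 b22 b23 a4 b25 a6 a7
  row 3: b31 b32 a3 b34 a5 b36 b37
  row 4: b41 a2 a3 a4 a5 b46 a7
Rows 3 and 4 agree on C; apply C→F and equate their F entries.
Rows 1 and 4 agree on D; apply D→F and equate their F entries.
Rows 1 and 2 agree on A; apply A→B, D and equate their B, D entries.
Rows 1 and 2 agree on B, G; apply B, G→A, C and equate their A, C entries.
Rows 1 and 3 agree on F; apply F→G and equate their G entries.
No row becomes fully distinguished — the join is lossy.

No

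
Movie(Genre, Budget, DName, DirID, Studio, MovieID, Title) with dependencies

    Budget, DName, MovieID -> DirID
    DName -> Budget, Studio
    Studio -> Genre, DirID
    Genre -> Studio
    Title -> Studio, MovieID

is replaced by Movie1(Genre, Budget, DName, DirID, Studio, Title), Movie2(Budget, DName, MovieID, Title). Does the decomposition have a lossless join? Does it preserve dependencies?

Lossless test: (Budget, DName, Title)⁺ = {Genre, Budget, DName, DirID, Studio, MovieID, Title}, which contains all of one fragment — lossless.
Dependency preservation: Budget, DName, MovieID → DirID; Title → Studio, MovieID are not contained in any single fragment, but the restricted closure of each left-hand side across the fragments still reaches the right-hand side; the remaining FDs each lie inside some fragment. All dependencies are preserved.

lossless and dependency-preserving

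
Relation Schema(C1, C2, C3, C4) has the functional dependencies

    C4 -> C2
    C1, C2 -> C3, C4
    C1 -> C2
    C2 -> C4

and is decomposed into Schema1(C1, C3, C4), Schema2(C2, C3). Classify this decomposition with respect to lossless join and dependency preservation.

lossy and not dependency-preserving

Lossless test: (C3)⁺ = {C3}, which is a superkey of neither fragment — lossy.
Dependency preservation: the restricted closure of {C4} across the fragments never reaches {C2}, so C4 → C2 cannot be enforced without a join — not preserved.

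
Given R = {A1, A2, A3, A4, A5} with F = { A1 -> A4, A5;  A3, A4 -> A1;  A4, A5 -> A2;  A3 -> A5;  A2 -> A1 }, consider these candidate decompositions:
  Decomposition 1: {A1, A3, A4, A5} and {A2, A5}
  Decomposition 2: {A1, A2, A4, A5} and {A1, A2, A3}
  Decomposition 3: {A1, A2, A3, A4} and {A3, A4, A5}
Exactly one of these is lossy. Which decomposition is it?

Decomposition 1

Decomposition 1: common = {A5}, closure = {A5} → lossy.
Decomposition 2: common = {A1, A2}, closure = {A1, A2, A4, A5} → lossless.
Decomposition 3: common = {A3, A4}, closure = {A1, A2, A3, A4, A5} → lossless.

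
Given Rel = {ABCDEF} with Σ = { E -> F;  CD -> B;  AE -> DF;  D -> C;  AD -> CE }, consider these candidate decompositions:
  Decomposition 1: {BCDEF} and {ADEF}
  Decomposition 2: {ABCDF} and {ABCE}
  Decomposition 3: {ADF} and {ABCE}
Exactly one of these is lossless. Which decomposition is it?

Decomposition 1: common = {DEF}, closure = {BCDEF} → lossless.
Decomposition 2: common = {ABC}, closure = {ABC} → lossy.
Decomposition 3: common = {A}, closure = {A} → lossy.

Decomposition 1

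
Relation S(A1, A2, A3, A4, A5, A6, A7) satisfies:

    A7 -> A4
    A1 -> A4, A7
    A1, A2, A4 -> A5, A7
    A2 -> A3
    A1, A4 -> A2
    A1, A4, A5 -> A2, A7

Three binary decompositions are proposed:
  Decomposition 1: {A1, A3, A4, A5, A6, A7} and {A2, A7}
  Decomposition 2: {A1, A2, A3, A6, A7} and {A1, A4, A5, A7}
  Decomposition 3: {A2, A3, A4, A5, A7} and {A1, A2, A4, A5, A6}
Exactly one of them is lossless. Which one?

Decomposition 2

Decomposition 1: common = {A7}, closure = {A4, A7} → lossy.
Decomposition 2: common = {A1, A7}, closure = {A1, A2, A3, A4, A5, A7} → lossless.
Decomposition 3: common = {A2, A4, A5}, closure = {A2, A3, A4, A5} → lossy.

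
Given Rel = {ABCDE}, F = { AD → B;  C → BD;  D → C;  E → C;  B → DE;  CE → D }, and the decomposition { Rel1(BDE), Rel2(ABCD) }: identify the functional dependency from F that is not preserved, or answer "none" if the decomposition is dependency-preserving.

none

AD → B lies within Rel2.
C → BD lies within Rel2.
D → C lies within Rel2.
E → C: restricted closure across fragments reaches C.
B → DE lies within Rel1.
CE → D: restricted closure across fragments reaches D.
Every dependency is enforceable on the fragments, so the decomposition is dependency-preserving.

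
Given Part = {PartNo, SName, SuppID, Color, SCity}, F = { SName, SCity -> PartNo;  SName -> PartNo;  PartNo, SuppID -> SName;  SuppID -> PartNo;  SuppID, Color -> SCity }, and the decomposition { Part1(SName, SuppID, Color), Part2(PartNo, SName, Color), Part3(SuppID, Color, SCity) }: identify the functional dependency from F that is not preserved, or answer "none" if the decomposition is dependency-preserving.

SName, SCity → PartNo: restricted closure across fragments reaches PartNo.
SName → PartNo lies within Part2.
PartNo, SuppID → SName: restricted closure across fragments reaches SName.
SuppID → PartNo: restricted closure across fragments reaches PartNo.
SuppID, Color → SCity lies within Part3.
Every dependency is enforceable on the fragments, so the decomposition is dependency-preserving.

none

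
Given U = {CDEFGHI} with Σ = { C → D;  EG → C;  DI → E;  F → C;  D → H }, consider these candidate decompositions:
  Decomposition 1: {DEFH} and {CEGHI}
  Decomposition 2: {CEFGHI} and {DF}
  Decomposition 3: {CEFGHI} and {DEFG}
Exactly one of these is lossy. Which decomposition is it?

Decomposition 1

Decomposition 1: common = {EH}, closure = {EH} → lossy.
Decomposition 2: common = {F}, closure = {CDFH} → lossless.
Decomposition 3: common = {EFG}, closure = {CDEFGH} → lossless.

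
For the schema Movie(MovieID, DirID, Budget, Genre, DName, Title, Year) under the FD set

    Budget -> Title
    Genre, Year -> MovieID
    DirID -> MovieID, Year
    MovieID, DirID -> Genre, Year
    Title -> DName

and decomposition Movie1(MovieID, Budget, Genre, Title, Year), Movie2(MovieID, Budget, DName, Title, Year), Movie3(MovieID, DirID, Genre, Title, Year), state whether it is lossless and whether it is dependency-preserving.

lossy but dependency-preserving

Lossless test (chase): Rows 1 and 2 agree on Title; apply Title→DName and equate their DName entries. Rows 1 and 3 agree on Title; apply Title→DName and equate their DName entries. No row becomes fully distinguished — the join is lossy.
Dependency preservation: every FD's attributes lie within a single fragment, so each can be enforced locally — preserved.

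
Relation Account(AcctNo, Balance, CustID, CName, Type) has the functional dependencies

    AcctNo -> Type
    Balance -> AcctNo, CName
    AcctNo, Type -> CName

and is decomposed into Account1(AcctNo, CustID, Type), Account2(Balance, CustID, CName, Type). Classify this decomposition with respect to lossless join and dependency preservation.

Lossless test: (CustID, Type)⁺ = {CustID, Type}, which is a superkey of neither fragment — lossy.
Dependency preservation: the restricted closure of {Balance} across the fragments never reaches {AcctNo, CName}, so Balance → AcctNo, CName cannot be enforced without a join — not preserved.

lossy and not dependency-preserving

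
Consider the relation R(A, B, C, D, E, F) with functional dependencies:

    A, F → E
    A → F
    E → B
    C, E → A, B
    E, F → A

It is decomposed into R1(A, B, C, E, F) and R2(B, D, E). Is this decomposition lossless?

No

Common attributes: R1 ∩ R2 = {B, E}.
No dependency enlarges {B, E}, so (B, E)⁺ = {B, E}.
The closure contains neither all of R1 = {A, B, C, E, F} nor all of R2 = {B, D, E}, so the common attributes are not a superkey of either fragment. The join is lossy.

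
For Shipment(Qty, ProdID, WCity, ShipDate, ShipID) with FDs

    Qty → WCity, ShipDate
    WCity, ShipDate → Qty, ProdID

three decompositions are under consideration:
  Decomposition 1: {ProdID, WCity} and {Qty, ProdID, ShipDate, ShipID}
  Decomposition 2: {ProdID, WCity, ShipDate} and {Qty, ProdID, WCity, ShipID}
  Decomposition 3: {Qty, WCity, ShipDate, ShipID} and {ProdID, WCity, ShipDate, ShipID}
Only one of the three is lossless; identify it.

Decomposition 1: common = {ProdID}, closure = {ProdID} → lossy.
Decomposition 2: common = {ProdID, WCity}, closure = {ProdID, WCity} → lossy.
Decomposition 3: common = {WCity, ShipDate, ShipID}, closure = {Qty, ProdID, WCity, ShipDate, ShipID} → lossless.

Decomposition 3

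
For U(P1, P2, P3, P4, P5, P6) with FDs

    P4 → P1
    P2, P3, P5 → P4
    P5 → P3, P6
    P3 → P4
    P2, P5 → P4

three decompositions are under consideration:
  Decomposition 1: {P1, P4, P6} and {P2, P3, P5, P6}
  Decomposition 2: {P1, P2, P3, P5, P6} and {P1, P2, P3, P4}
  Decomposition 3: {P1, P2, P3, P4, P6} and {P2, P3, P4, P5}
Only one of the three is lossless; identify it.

Decomposition 2

Decomposition 1: common = {P6}, closure = {P6} → lossy.
Decomposition 2: common = {P1, P2, P3}, closure = {P1, P2, P3, P4} → lossless.
Decomposition 3: common = {P2, P3, P4}, closure = {P1, P2, P3, P4} → lossy.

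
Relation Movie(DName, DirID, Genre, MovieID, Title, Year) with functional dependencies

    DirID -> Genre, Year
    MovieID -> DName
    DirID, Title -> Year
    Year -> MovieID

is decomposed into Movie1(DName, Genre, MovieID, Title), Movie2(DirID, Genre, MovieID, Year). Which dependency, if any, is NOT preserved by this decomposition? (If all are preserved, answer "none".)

DirID → Genre, Year lies within Movie2.
MovieID → DName lies within Movie1.
DirID, Title → Year: restricted closure across fragments reaches Year.
Year → MovieID lies within Movie2.
Every dependency is enforceable on the fragments, so the decomposition is dependency-preserving.

none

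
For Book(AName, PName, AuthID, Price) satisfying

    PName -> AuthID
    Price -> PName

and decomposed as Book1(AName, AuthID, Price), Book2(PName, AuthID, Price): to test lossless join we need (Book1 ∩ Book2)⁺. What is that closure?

Book1 ∩ Book2 = {AuthID, Price}.
Price → PName applies, adding PName
Closure: {PName, AuthID, Price}.

PName, AuthID, Price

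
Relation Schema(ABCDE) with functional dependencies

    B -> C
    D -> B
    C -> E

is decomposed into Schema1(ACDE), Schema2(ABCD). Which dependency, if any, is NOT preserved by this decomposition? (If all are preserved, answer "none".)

none

B → C lies within Schema2.
D → B lies within Schema2.
C → E lies within Schema1.
Every dependency is enforceable on the fragments, so the decomposition is dependency-preserving.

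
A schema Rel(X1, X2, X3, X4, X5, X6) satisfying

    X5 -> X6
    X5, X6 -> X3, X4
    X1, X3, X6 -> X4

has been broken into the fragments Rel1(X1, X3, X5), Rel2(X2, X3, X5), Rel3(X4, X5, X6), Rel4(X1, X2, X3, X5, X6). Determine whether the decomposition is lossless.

Yes

Chase test. Columns are X1, X2, X3, X4, X5, X6; row i has aⱼ where attribute j ∈ Reli, else bᵢⱼ.
Initial tableau (one row per fragment):
  row 1: a1 b12 a3 b14 a5 b16
  row 2: b21 a2 a3 b24 a5 b26
  row 3: b31 b32 b33 a4 a5 a6
  row 4: a1 a2 a3 b44 a5 a6
Rows 1 and 2 agree on X5; apply X5→X6 and equate their X6 entries.
Rows 1 and 3 agree on X5; apply X5→X6 and equate their X6 entries.
Rows 1 and 2 agree on X5, X6; apply X5, X6→X3, X4 and equate their X3, X4 entries.
Rows 1 and 3 agree on X5, X6; apply X5, X6→X3, X4 and equate their X3, X4 entries.
Rows 1 and 4 agree on X5, X6; apply X5, X6→X3, X4 and equate their X3, X4 entries.
Row 4 is now all distinguished symbols — the join is lossless.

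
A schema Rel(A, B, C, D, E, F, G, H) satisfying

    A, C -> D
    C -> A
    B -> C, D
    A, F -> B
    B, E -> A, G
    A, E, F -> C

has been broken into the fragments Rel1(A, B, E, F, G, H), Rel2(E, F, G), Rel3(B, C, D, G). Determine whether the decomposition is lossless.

Chase test. Columns are A, B, C, D, E, F, G, H; row i has aⱼ where attribute j ∈ Reli, else bᵢⱼ.
Initial tableau (one row per fragment):
  row 1: a1 a2 b13 b14 a5 a6 a7 a8
  row 2: b21 b22 b23 b24 a5 a6 a7 b28
  row 3: b31 a2 a3 a4 b35 b36 a7 b38
Rows 1 and 3 agree on B; apply B→C, D and equate their C, D entries.
Rows 1 and 3 agree on C; apply C→A and equate their A entries.
Row 1 is now all distinguished symbols — the join is lossless.

Yes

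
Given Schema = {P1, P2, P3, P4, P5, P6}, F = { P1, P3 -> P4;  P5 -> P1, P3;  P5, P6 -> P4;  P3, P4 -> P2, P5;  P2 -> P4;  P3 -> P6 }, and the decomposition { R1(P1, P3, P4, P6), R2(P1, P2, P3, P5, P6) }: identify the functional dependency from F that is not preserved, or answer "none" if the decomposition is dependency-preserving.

Check P2 → P4: no single fragment contains all of {P2, P4}, and the restricted closure of {P2} across the fragments never reaches {P4}.
P1, P3 → P4 is preserved.
P5 → P1, P3 is preserved.
P5, P6 → P4 is preserved.
P3, P4 → P2, P5 is preserved.
P3 → P6 is preserved.

P2 -> P4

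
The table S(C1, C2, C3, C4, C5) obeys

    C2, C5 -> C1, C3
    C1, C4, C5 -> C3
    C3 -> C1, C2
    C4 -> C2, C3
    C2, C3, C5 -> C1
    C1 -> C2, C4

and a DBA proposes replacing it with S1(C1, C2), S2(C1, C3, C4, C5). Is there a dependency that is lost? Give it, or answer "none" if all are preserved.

C2, C5 -> C1, C3

Check C2, C5 → C1, C3: no single fragment contains all of {C1, C2, C3, C5}, and the restricted closure of {C2, C5} across the fragments never reaches {C1, C3}.
C1, C4, C5 → C3 is preserved.
C3 → C1, C2 is preserved.
C4 → C2, C3 is preserved.
C2, C3, C5 → C1 is preserved.
C1 → C2, C4 is preserved.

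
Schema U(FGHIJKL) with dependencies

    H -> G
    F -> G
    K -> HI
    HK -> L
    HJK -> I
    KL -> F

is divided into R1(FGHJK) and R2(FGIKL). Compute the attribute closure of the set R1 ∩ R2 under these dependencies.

FGHIKL

R1 ∩ R2 = {FGK}.
K → HI applies, adding HI
HK → L applies, adding L
Closure: {FGHIKL}.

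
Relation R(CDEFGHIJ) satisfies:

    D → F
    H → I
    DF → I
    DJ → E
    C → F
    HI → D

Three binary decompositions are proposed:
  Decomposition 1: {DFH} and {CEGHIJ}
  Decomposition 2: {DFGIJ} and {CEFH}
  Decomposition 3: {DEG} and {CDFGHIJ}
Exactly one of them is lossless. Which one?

Decomposition 1: common = {H}, closure = {DFHI} → lossless.
Decomposition 2: common = {F}, closure = {F} → lossy.
Decomposition 3: common = {DG}, closure = {DFGI} → lossy.

Decomposition 1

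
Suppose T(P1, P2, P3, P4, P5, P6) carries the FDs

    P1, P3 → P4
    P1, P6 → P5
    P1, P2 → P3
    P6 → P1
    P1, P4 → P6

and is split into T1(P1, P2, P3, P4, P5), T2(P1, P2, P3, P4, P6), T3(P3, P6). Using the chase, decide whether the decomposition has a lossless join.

Chase test. Columns are P1, P2, P3, P4, P5, P6; row i has aⱼ where attribute j ∈ Ti, else bᵢⱼ.
Initial tableau (one row per fragment):
  row 1: a1 a2 a3 a4 a5 b16
  row 2: a1 a2 a3 a4 b25 a6
  row 3: b31 b32 a3 b34 b35 a6
Rows 2 and 3 agree on P6; apply P6→P1 and equate their P1 entries.
Rows 1 and 2 agree on P1, P4; apply P1, P4→P6 and equate their P6 entries.
Rows 1 and 3 agree on P1, P3; apply P1, P3→P4 and equate their P4 entries.
Rows 1 and 2 agree on P1, P6; apply P1, P6→P5 and equate their P5 entries.
Rows 1 and 3 agree on P1, P6; apply P1, P6→P5 and equate their P5 entries.
Row 1 is now all distinguished symbols — the join is lossless.

Yes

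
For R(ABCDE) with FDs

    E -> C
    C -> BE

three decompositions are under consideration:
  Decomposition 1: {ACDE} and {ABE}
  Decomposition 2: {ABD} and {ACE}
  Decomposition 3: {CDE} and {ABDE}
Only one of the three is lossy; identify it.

Decomposition 1: common = {AE}, closure = {ABCE} → lossless.
Decomposition 2: common = {A}, closure = {A} → lossy.
Decomposition 3: common = {DE}, closure = {BCDE} → lossless.

Decomposition 2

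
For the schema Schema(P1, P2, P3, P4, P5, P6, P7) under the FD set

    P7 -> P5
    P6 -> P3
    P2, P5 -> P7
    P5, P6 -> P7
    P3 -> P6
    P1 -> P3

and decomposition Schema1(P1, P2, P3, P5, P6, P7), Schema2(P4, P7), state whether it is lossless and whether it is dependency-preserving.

lossy but dependency-preserving

Lossless test: (P7)⁺ = {P5, P7}, which is a superkey of neither fragment — lossy.
Dependency preservation: every FD's attributes lie within a single fragment, so each can be enforced locally — preserved.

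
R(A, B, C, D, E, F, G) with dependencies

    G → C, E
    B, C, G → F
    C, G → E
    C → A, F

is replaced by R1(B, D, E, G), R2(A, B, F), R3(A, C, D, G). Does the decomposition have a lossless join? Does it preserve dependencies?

lossy and not dependency-preserving

Lossless test (chase): Rows 1 and 3 agree on G; apply G→C, E and equate their C, E entries. Rows 1 and 3 agree on C; apply C→A, F and equate their A, F entries. No row becomes fully distinguished — the join is lossy.
Dependency preservation: the restricted closure of {B, C, G} across the fragments never reaches {F}, so B, C, G → F cannot be enforced without a join — not preserved.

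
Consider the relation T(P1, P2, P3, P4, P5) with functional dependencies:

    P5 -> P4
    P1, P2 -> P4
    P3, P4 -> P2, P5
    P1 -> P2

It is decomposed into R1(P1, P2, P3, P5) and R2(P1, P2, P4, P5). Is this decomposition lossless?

Common attributes: R1 ∩ R2 = {P1, P2, P5}.
Closure of {P1, P2, P5}: P5 → P4 applies, adding P4. So (P1, P2, P5)⁺ = {P1, P2, P4, P5}.
This closure contains every attribute of R2, so R1 ∩ R2 → R2. The join is lossless.

Yes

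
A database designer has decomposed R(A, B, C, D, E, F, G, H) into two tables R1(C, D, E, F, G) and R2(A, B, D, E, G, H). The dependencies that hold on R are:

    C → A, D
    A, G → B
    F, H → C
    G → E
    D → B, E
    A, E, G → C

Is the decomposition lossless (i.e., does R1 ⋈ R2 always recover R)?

No

Common attributes: R1 ∩ R2 = {D, E, G}.
Closure of {D, E, G}: D → B, E applies, adding B. So (D, E, G)⁺ = {B, D, E, G}.
The closure contains neither all of R1 = {C, D, E, F, G} nor all of R2 = {A, B, D, E, G, H}, so the common attributes are not a superkey of either fragment. The join is lossy.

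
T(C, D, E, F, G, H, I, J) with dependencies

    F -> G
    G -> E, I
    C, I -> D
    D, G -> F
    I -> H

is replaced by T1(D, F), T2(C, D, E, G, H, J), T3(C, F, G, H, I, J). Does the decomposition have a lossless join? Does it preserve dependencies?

lossless but not dependency-preserving

Lossless test (chase): Rows 1 and 3 agree on F; apply F→G and equate their G entries. Rows 1 and 2 agree on G; apply G→E, I and equate their E, I entries. Rows 1 and 3 agree on G; apply G→E, I and equate their E, I entries. Rows 2 and 3 agree on C, I; apply C, I→D and equate their D entries. Rows 1 and 2 agree on D, G; apply D, G→F and equate their F entries. Rows 1 and 2 agree on I; apply I→H and equate their H entries. Row 2 is now all distinguished symbols — the join is lossless.
Dependency preservation: the restricted closure of {C, I} across the fragments never reaches {D}, so C, I → D cannot be enforced without a join — not preserved.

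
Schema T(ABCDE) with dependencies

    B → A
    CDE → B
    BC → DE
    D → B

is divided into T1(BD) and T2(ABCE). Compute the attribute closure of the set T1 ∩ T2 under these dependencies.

T1 ∩ T2 = {B}.
B → A applies, adding A
Closure: {AB}.

AB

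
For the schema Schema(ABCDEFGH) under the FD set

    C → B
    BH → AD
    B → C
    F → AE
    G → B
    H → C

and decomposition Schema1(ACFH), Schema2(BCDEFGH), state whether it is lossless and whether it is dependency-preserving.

Lossless test: (CFH)⁺ = {ABCDEFH}, which contains all of one fragment — lossless.
Dependency preservation: BH → AD; F → AE are not contained in any single fragment, but the restricted closure of each left-hand side across the fragments still reaches the right-hand side; the remaining FDs each lie inside some fragment. All dependencies are preserved.

lossless and dependency-preserving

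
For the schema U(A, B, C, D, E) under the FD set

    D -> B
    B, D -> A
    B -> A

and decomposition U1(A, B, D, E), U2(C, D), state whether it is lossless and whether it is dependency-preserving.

Lossless test: (D)⁺ = {A, B, D}, which is a superkey of neither fragment — lossy.
Dependency preservation: every FD's attributes lie within a single fragment, so each can be enforced locally — preserved.

lossy but dependency-preserving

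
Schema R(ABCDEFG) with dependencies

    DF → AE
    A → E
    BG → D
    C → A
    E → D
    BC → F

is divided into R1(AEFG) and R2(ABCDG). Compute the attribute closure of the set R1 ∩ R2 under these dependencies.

R1 ∩ R2 = {AG}.
A → E applies, adding E
E → D applies, adding D
Closure: {ADEG}.

ADEG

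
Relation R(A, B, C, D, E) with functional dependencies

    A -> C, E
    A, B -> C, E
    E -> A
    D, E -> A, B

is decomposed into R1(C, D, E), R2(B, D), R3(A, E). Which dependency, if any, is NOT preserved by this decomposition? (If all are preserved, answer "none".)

D, E -> A, B

Check D, E → A, B: no single fragment contains all of {A, B, D, E}, and the restricted closure of {D, E} across the fragments never reaches {A, B}.
A → C, E is preserved.
A, B → C, E is preserved.
E → A is preserved.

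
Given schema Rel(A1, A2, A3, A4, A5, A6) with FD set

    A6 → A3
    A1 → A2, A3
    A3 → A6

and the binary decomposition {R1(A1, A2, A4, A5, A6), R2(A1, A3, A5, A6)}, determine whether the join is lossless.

Yes

Common attributes: R1 ∩ R2 = {A1, A5, A6}.
Closure of {A1, A5, A6}: A6 → A3 applies, adding A3; A1 → A2, A3 applies, adding A2. So (A1, A5, A6)⁺ = {A1, A2, A3, A5, A6}.
This closure contains every attribute of R2, so R1 ∩ R2 → R2. The join is lossless.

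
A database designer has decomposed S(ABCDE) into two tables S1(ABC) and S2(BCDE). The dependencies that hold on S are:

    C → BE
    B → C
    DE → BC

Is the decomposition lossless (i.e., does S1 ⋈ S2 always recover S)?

Common attributes: S1 ∩ S2 = {BC}.
Closure of {BC}: C → BE applies, adding E. So (BC)⁺ = {BCE}.
The closure contains neither all of S1 = {ABC} nor all of S2 = {BCDE}, so the common attributes are not a superkey of either fragment. The join is lossy.

No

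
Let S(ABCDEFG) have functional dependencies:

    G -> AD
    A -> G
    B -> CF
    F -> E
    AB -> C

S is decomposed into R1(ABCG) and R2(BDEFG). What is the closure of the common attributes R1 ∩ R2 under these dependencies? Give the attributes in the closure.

R1 ∩ R2 = {BG}.
G → AD applies, adding AD
B → CF applies, adding CF
F → E applies, adding E
Closure: {ABCDEFG}.

ABCDEFG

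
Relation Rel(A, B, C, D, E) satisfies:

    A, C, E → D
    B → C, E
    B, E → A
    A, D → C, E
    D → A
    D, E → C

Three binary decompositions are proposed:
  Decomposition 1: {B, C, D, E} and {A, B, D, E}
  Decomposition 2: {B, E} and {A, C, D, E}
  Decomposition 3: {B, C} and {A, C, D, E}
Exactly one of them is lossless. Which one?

Decomposition 1: common = {B, D, E}, closure = {A, B, C, D, E} → lossless.
Decomposition 2: common = {E}, closure = {E} → lossy.
Decomposition 3: common = {C}, closure = {C} → lossy.

Decomposition 1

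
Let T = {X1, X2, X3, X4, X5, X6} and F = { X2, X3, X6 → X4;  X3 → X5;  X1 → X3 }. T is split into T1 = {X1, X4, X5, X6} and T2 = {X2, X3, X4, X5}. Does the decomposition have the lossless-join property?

No

Common attributes: T1 ∩ T2 = {X4, X5}.
No dependency enlarges {X4, X5}, so (X4, X5)⁺ = {X4, X5}.
The closure contains neither all of T1 = {X1, X4, X5, X6} nor all of T2 = {X2, X3, X4, X5}, so the common attributes are not a superkey of either fragment. The join is lossy.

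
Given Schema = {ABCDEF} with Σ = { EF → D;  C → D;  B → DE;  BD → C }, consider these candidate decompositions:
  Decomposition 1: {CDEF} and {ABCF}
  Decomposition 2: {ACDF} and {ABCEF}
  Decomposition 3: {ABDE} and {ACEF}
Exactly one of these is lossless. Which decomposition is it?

Decomposition 1: common = {CF}, closure = {CDF} → lossy.
Decomposition 2: common = {ACF}, closure = {ACDF} → lossless.
Decomposition 3: common = {AE}, closure = {AE} → lossy.

Decomposition 2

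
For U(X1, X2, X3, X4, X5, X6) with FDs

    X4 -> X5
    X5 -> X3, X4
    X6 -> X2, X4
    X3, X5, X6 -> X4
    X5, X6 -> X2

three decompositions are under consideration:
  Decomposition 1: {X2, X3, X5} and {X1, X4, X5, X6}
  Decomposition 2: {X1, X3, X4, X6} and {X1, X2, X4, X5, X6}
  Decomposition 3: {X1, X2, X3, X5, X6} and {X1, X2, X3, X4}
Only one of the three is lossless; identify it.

Decomposition 2

Decomposition 1: common = {X5}, closure = {X3, X4, X5} → lossy.
Decomposition 2: common = {X1, X4, X6}, closure = {X1, X2, X3, X4, X5, X6} → lossless.
Decomposition 3: common = {X1, X2, X3}, closure = {X1, X2, X3} → lossy.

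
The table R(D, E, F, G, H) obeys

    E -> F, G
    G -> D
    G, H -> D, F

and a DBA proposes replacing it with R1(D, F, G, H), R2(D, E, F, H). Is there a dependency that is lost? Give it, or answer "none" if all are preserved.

Check E → F, G: no single fragment contains all of {E, F, G}, and the restricted closure of {E} across the fragments never reaches {F, G}.
G → D is preserved.
G, H → D, F is preserved.

E -> F, G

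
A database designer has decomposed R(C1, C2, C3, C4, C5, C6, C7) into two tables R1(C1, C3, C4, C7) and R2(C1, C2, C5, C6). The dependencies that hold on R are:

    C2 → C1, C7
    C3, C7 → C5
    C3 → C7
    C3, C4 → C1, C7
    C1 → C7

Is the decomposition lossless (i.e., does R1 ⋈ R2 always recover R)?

No

Common attributes: R1 ∩ R2 = {C1}.
Closure of {C1}: C1 → C7 applies, adding C7. So (C1)⁺ = {C1, C7}.
The closure contains neither all of R1 = {C1, C3, C4, C7} nor all of R2 = {C1, C2, C5, C6}, so the common attributes are not a superkey of either fragment. The join is lossy.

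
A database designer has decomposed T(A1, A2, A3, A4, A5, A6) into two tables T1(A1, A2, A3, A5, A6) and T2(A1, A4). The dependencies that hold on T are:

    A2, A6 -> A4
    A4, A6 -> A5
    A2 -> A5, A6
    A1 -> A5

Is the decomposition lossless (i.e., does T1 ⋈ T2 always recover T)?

No

Common attributes: T1 ∩ T2 = {A1}.
Closure of {A1}: A1 → A5 applies, adding A5. So (A1)⁺ = {A1, A5}.
The closure contains neither all of T1 = {A1, A2, A3, A5, A6} nor all of T2 = {A1, A4}, so the common attributes are not a superkey of either fragment. The join is lossy.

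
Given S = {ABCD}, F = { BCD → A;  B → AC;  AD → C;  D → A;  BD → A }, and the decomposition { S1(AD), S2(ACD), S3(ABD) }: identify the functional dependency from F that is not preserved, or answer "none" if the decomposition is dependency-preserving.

B → AC

Check B → AC: no single fragment contains all of {ABC}, and the restricted closure of {B} across the fragments never reaches {AC}.
BCD → A is preserved.
AD → C is preserved.
D → A is preserved.
BD → A is preserved.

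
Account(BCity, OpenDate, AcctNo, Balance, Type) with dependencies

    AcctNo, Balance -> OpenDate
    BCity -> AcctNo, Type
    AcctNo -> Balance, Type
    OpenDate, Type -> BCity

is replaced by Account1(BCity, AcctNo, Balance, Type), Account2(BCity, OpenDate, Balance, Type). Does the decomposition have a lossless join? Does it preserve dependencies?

lossless and dependency-preserving

Lossless test: (BCity, Balance, Type)⁺ = {BCity, OpenDate, AcctNo, Balance, Type}, which contains all of one fragment — lossless.
Dependency preservation: AcctNo, Balance → OpenDate is not contained in any single fragment, but the restricted closure of its left-hand side across the fragments still reaches the right-hand side; the remaining FDs each lie inside some fragment. All dependencies are preserved.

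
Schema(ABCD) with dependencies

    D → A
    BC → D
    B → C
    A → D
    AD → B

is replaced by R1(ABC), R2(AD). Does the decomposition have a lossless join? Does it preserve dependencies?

lossless and dependency-preserving

Lossless test: (A)⁺ = {ABCD}, which contains all of one fragment — lossless.
Dependency preservation: BC → D; AD → B are not contained in any single fragment, but the restricted closure of each left-hand side across the fragments still reaches the right-hand side; the remaining FDs each lie inside some fragment. All dependencies are preserved.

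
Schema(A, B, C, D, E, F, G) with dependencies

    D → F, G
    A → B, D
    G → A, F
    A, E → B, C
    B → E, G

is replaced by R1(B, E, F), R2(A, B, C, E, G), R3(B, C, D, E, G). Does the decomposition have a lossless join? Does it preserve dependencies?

Lossless test (chase): Rows 2 and 3 agree on G; apply G→A, F and equate their A, F entries. Rows 1 and 2 agree on B; apply B→E, G and equate their E, G entries. Rows 2 and 3 agree on A; apply A→B, D and equate their B, D entries. Rows 1 and 2 agree on G; apply G→A, F and equate their A, F entries. Rows 1 and 2 agree on A, E; apply A, E→B, C and equate their B, C entries. Rows 1 and 2 agree on A; apply A→B, D and equate their B, D entries. Row 1 is now all distinguished symbols — the join is lossless.
Dependency preservation: D → F, G; A → B, D; G → A, F are not contained in any single fragment, but the restricted closure of each left-hand side across the fragments still reaches the right-hand side; the remaining FDs each lie inside some fragment. All dependencies are preserved.

lossless and dependency-preserving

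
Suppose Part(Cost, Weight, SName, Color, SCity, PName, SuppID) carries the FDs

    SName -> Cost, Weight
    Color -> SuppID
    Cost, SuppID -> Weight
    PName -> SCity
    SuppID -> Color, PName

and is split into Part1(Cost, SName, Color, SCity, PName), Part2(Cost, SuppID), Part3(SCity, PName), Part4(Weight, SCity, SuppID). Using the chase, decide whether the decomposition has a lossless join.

No

Chase test. Columns are Cost, Weight, SName, Color, SCity, PName, SuppID; row i has aⱼ where attribute j ∈ Parti, else bᵢⱼ.
Initial tableau (one row per fragment):
  row 1: a1 b12 a3 a4 a5 a6 b17
  row 2: a1 b22 b23 b24 b25 b26 a7
  row 3: b31 b32 b33 b34 a5 a6 b37
  row 4: b41 a2 b43 b44 a5 b46 a7
Rows 2 and 4 agree on SuppID; apply SuppID→Color, PName and equate their Color, PName entries.
Rows 2 and 4 agree on PName; apply PName→SCity and equate their SCity entries.
No row becomes fully distinguished — the join is lossy.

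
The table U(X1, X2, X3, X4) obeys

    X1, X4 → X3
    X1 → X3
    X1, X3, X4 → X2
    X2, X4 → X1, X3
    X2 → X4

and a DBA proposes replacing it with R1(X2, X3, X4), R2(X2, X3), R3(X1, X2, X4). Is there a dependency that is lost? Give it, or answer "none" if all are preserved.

Check X1 → X3: no single fragment contains all of {X1, X3}, and the restricted closure of {X1} across the fragments never reaches {X3}.
X1, X4 → X3 is preserved.
X1, X3, X4 → X2 is preserved.
X2, X4 → X1, X3 is preserved.
X2 → X4 is preserved.

X1 → X3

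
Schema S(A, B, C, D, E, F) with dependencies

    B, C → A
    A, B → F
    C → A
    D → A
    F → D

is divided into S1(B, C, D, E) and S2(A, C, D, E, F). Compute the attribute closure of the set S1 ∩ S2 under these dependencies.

S1 ∩ S2 = {C, D, E}.
C → A applies, adding A
Closure: {A, C, D, E}.

A, C, D, E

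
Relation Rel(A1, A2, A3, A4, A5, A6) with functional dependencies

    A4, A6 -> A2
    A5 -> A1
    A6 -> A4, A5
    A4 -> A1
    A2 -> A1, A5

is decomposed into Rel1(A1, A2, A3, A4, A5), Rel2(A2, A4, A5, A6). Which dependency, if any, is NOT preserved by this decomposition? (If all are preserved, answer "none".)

none

A4, A6 → A2 lies within Rel2.
A5 → A1 lies within Rel1.
A6 → A4, A5 lies within Rel2.
A4 → A1 lies within Rel1.
A2 → A1, A5 lies within Rel1.
Every dependency is enforceable on the fragments, so the decomposition is dependency-preserving.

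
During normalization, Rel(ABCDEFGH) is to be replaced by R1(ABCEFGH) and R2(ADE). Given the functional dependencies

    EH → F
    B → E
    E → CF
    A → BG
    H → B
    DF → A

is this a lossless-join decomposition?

Common attributes: R1 ∩ R2 = {AE}.
Closure of {AE}: E → CF applies, adding CF; A → BG applies, adding BG. So (AE)⁺ = {ABCEFG}.
The closure contains neither all of R1 = {ABCEFGH} nor all of R2 = {ADE}, so the common attributes are not a superkey of either fragment. The join is lossy.

No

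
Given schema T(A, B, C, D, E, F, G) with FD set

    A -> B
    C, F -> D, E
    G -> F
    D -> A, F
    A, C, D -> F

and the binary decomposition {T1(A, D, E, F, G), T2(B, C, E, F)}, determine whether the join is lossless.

No

Common attributes: T1 ∩ T2 = {E, F}.
No dependency enlarges {E, F}, so (E, F)⁺ = {E, F}.
The closure contains neither all of T1 = {A, D, E, F, G} nor all of T2 = {B, C, E, F}, so the common attributes are not a superkey of either fragment. The join is lossy.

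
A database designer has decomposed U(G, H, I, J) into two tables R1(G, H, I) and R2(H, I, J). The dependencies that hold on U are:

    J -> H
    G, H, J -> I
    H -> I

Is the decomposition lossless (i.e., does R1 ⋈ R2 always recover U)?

Common attributes: R1 ∩ R2 = {H, I}.
No dependency enlarges {H, I}, so (H, I)⁺ = {H, I}.
The closure contains neither all of R1 = {G, H, I} nor all of R2 = {H, I, J}, so the common attributes are not a superkey of either fragment. The join is lossy.

No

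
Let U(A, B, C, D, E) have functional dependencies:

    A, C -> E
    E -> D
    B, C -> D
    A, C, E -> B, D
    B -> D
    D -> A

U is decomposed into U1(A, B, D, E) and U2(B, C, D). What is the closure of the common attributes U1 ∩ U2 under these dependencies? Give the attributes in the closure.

U1 ∩ U2 = {B, D}.
D → A applies, adding A
Closure: {A, B, D}.

A, B, D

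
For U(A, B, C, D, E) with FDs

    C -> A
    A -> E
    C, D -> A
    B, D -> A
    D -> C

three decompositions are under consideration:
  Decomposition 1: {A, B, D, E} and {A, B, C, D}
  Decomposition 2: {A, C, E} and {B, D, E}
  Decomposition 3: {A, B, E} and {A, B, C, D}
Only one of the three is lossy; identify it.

Decomposition 1: common = {A, B, D}, closure = {A, B, C, D, E} → lossless.
Decomposition 2: common = {E}, closure = {E} → lossy.
Decomposition 3: common = {A, B}, closure = {A, B, E} → lossless.

Decomposition 2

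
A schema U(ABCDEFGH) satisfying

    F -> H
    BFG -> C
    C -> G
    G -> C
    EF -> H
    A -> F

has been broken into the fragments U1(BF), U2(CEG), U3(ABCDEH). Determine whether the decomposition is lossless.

Chase test. Columns are ABCDEFGH; row i has aⱼ where attribute j ∈ Ui, else bᵢⱼ.
Initial tableau (one row per fragment):
  row 1: b11 a2 b13 b14 b15 a6 b17 b18
  row 2: b21 b22 a3 b24 a5 b26 a7 b28
  row 3: a1 a2 a3 a4 a5 b36 b37 a8
Rows 2 and 3 agree on C; apply C→G and equate their G entries.
No row becomes fully distinguished — the join is lossy.

No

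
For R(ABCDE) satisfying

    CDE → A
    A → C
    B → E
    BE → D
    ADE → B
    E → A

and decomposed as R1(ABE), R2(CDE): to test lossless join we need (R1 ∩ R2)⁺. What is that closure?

R1 ∩ R2 = {E}.
E → A applies, adding A
A → C applies, adding C
Closure: {ACE}.

ACE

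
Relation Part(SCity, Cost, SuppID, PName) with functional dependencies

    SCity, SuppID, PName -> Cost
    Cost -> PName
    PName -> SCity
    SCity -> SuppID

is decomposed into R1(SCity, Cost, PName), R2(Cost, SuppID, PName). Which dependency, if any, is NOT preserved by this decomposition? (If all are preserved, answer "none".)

Check SCity → SuppID: no single fragment contains all of {SCity, SuppID}, and the restricted closure of {SCity} across the fragments never reaches {SuppID}.
SCity, SuppID, PName → Cost is preserved.
Cost → PName is preserved.
PName → SCity is preserved.

SCity -> SuppID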